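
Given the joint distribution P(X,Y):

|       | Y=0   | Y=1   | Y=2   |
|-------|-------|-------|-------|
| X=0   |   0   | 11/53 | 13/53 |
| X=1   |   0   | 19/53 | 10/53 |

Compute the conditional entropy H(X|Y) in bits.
0.9653 bits

H(X|Y) = H(X,Y) - H(Y)

H(X,Y) = -Σ_{x,y} P(x,y) log₂ P(x,y). Per-cell terms -P(x,y)·log₂P(x,y):
  X=0: 0.00000, 0.47082, 0.49731
  X=1: 0.00000, 0.53056, 0.45396
  (cells with P = 0 contribute 0)
Sum of the 6 terms: H(X,Y) = 1.95265 bits

Marginal of Y (column sums):
  P(Y=0) = 0 + 0 = 0
  P(Y=1) = 11/53 + 19/53 = 30/53
  P(Y=2) = 13/53 + 10/53 = 23/53
H(Y) = -[(30/53)·log₂(30/53) + (23/53)·log₂(23/53)]   (outcomes with P = 0 contribute 0)
  = 0.46473 + 0.52265 = 0.98738 bits

H(X|Y) = H(X,Y) - H(Y) = 1.95265 - 0.98738 = 0.9653 bits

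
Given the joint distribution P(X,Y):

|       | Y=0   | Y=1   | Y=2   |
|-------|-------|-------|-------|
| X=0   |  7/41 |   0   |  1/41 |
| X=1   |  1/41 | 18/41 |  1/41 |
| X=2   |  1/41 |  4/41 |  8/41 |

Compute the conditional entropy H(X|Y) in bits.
0.8084 bits

H(X|Y) = H(X,Y) - H(Y)

H(X,Y) = -Σ_{x,y} P(x,y) log₂ P(x,y). Per-cell terms -P(x,y)·log₂P(x,y):
  X=0: 0.43540, 0.00000, 0.13067
  X=1: 0.13067, 0.52140, 0.13067
  X=2: 0.13067, 0.32757, 0.46001
  (cells with P = 0 contribute 0)
Sum of the 9 terms: H(X,Y) = 2.26706 bits

Marginal of Y (column sums):
  P(Y=0) = 7/41 + 1/41 + 1/41 = 9/41
  P(Y=1) = 0 + 18/41 + 4/41 = 22/41
  P(Y=2) = 1/41 + 1/41 + 8/41 = 10/41
H(Y) = -[(9/41)·log₂(9/41) + (22/41)·log₂(22/41) + (10/41)·log₂(10/41)]
  = 0.48021 + 0.48192 + 0.49649 = 1.45862 bits

H(X|Y) = H(X,Y) - H(Y) = 2.26706 - 1.45862 = 0.8084 bits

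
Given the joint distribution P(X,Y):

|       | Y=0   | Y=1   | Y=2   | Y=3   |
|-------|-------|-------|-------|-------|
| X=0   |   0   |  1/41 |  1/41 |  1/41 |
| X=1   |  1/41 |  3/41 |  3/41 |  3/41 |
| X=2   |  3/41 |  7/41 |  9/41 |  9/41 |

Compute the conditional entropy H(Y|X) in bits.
1.8744 bits

H(Y|X) = H(X,Y) - H(X)

H(X,Y) = -Σ_{x,y} P(x,y) log₂ P(x,y). Per-cell terms -P(x,y)·log₂P(x,y):
  X=0: 0.00000, 0.13067, 0.13067, 0.13067
  X=1: 0.13067, 0.27604, 0.27604, 0.27604
  X=2: 0.27604, 0.43540, 0.48021, 0.48021
  (cells with P = 0 contribute 0)
Sum of the 12 terms: H(X,Y) = 3.0227 bits

Marginal of X (row sums):
  P(X=0) = 0 + 1/41 + 1/41 + 1/41 = 3/41
  P(X=1) = 1/41 + 3/41 + 3/41 + 3/41 = 10/41
  P(X=2) = 3/41 + 7/41 + 9/41 + 9/41 = 28/41
H(X) = -[(3/41)·log₂(3/41) + (10/41)·log₂(10/41) + (28/41)·log₂(28/41)]
  = 0.27604 + 0.49649 + 0.37574 = 1.1483 bits

H(Y|X) = H(X,Y) - H(X) = 3.0227 - 1.1483 = 1.8744 bits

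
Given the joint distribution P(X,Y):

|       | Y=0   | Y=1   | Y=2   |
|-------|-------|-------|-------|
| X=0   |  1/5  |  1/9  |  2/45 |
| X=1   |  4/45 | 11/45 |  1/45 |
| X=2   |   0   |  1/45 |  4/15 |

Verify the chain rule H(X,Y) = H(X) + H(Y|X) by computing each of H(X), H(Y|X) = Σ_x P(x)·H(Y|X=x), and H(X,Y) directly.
H(X) = 1.5784 bits, H(Y|X) = 0.9976 bits, H(X,Y) = 2.5760 bits

Marginal of X (row sums):
  P(X=0) = 1/5 + 1/9 + 2/45 = 16/45
  P(X=1) = 4/45 + 11/45 + 1/45 = 16/45
  P(X=2) = 0 + 1/45 + 4/15 = 13/45
H(X) = -[(16/45)·log₂(16/45) + (16/45)·log₂(16/45) + (13/45)·log₂(13/45)]
  = 0.53044 + 0.53044 + 0.51752 = 1.5784 bits

H(Y|X) = Σ_x P(x)·H(Y|X=x):
  X=0: P(X=0) = 16/45, P(Y|X=0) = (9/16, 5/16, 1/8) → H(Y|X=0) = 1.36631
  X=1: P(X=1) = 16/45, P(Y|X=1) = (1/4, 11/16, 1/16) → H(Y|X=1) = 1.12164
  X=2: P(X=2) = 13/45, P(Y|X=2) = (0, 1/13, 12/13) → H(Y|X=2) = 0.39124
H(Y|X) = (16/45)·1.36631 + (16/45)·1.12164 + (13/45)·0.39124 = 0.9976 bits

H(X,Y) = -Σ_{x,y} P(x,y) log₂ P(x,y). Per-cell terms -P(x,y)·log₂P(x,y):
  X=0: 0.46439, 0.35221, 0.19964
  X=1: 0.31039, 0.49681, 0.12204
  X=2: 0.00000, 0.12204, 0.50850
  (cells with P = 0 contribute 0)
Sum of the 9 terms: H(X,Y) = 2.5760 bits

Chain rule check:
  H(X) + H(Y|X) = 1.5784 + 0.9976 = 2.5760 bits
  H(X,Y) = 2.5760 bits
✓ Chain rule verified.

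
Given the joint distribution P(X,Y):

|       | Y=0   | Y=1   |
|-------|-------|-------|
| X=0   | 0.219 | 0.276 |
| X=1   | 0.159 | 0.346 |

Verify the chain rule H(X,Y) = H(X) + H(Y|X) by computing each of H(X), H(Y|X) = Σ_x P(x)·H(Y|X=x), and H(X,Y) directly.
H(X) = 0.9999 bits, H(Y|X) = 0.9441 bits, H(X,Y) = 1.9440 bits

Marginal of X (row sums):
  P(X=0) = 0.219 + 0.276 = 0.495
  P(X=1) = 0.159 + 0.346 = 0.505
H(X) = -[0.495·log₂(0.495) + 0.505·log₂(0.505)]
  = 0.50218 + 0.49775 = 0.9999 bits

H(Y|X) = Σ_x P(x)·H(Y|X=x):
  X=0: P(X=0) = 0.495, P(Y|X=0) = (73/165, 92/165) → H(Y|X=0) = 0.99041
  X=1: P(X=1) = 0.505, P(Y|X=1) = (159/505, 346/505) → H(Y|X=1) = 0.89869
H(Y|X) = 0.495·0.99041 + 0.505·0.89869 = 0.9441 bits

H(X,Y) = -Σ_{x,y} P(x,y) log₂ P(x,y). Per-cell terms -P(x,y)·log₂P(x,y):
  X=0: 0.47983, 0.51260
  X=1: 0.42181, 0.52978
Sum of the 4 terms: H(X,Y) = 1.9440 bits

Chain rule check:
  H(X) + H(Y|X) = 0.9999 + 0.9441 = 1.9440 bits
  H(X,Y) = 1.9440 bits
✓ Chain rule verified.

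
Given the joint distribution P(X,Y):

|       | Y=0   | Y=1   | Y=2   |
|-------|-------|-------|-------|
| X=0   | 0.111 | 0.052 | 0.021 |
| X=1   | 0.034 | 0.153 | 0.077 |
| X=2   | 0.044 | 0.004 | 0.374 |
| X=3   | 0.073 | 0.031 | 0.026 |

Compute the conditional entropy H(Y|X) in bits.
1.0201 bits

H(Y|X) = H(X,Y) - H(X)

H(X,Y) = -Σ_{x,y} P(x,y) log₂ P(x,y). Per-cell terms -P(x,y)·log₂P(x,y):
  X=0: 0.35202, 0.22180, 0.11704
  X=1: 0.16586, 0.41438, 0.28482
  X=2: 0.19828, 0.03186, 0.53066
  X=3: 0.27565, 0.15536, 0.13690
Sum of the 12 terms: H(X,Y) = 2.8846 bits

Marginal of X (row sums):
  P(X=0) = 0.111 + 0.052 + 0.021 = 0.184
  P(X=1) = 0.034 + 0.153 + 0.077 = 0.264
  P(X=2) = 0.044 + 0.004 + 0.374 = 0.422
  P(X=3) = 0.073 + 0.031 + 0.026 = 0.130
H(X) = -[0.184·log₂(0.184) + 0.264·log₂(0.264) + 0.422·log₂(0.422) + 0.130·log₂(0.130)]
  = 0.44937 + 0.50725 + 0.52526 + 0.38264 = 1.8645 bits

H(Y|X) = H(X,Y) - H(X) = 2.8846 - 1.8645 = 1.0201 bits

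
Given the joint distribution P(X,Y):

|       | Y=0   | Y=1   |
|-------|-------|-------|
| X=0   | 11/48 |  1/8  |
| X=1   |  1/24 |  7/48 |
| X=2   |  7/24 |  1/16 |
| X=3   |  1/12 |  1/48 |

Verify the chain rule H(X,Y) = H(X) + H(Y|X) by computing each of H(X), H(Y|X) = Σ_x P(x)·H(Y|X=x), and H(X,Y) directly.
H(X) = 1.8534 bits, H(Y|X) = 0.7883 bits, H(X,Y) = 2.6418 bits

Marginal of X (row sums):
  P(X=0) = 11/48 + 1/8 = 17/48
  P(X=1) = 1/24 + 7/48 = 3/16
  P(X=2) = 7/24 + 1/16 = 17/48
  P(X=3) = 1/12 + 1/48 = 5/48
H(X) = -[(17/48)·log₂(17/48) + (3/16)·log₂(3/16) + (17/48)·log₂(17/48) + (5/48)·log₂(5/48)]
  = 0.53036 + 0.45282 + 0.53036 + 0.33990 = 1.8534 bits

H(Y|X) = Σ_x P(x)·H(Y|X=x):
  X=0: P(X=0) = 17/48, P(Y|X=0) = (11/17, 6/17) → H(Y|X=0) = 0.93667
  X=1: P(X=1) = 3/16, P(Y|X=1) = (2/9, 7/9) → H(Y|X=1) = 0.76420
  X=2: P(X=2) = 17/48, P(Y|X=2) = (14/17, 3/17) → H(Y|X=2) = 0.67229
  X=3: P(X=3) = 5/48, P(Y|X=3) = (4/5, 1/5) → H(Y|X=3) = 0.72193
H(Y|X) = (17/48)·0.93667 + (3/16)·0.76420 + (17/48)·0.67229 + (5/48)·0.72193 = 0.7883 bits

H(X,Y) = -Σ_{x,y} P(x,y) log₂ P(x,y). Per-cell terms -P(x,y)·log₂P(x,y):
  X=0: 0.48710, 0.37500
  X=1: 0.19104, 0.40507
  X=2: 0.51847, 0.25000
  X=3: 0.29875, 0.11635
Sum of the 8 terms: H(X,Y) = 2.6418 bits

Chain rule check:
  H(X) + H(Y|X) = 1.8534 + 0.7883 = 2.6417 bits
  H(X,Y) = 2.6418 bits
✓ Chain rule verified (Δ = 0.0001 is 4-dp rounding noise: each of the three values was rounded independently).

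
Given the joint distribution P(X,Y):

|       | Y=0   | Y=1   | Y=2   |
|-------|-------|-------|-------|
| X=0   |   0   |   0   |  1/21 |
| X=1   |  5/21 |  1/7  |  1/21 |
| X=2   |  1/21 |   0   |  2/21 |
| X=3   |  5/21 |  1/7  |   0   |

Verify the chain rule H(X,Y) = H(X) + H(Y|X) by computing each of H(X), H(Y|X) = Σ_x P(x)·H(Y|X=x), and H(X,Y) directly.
H(X) = 1.6645 bits, H(Y|X) = 1.0741 bits, H(X,Y) = 2.7386 bits

Marginal of X (row sums):
  P(X=0) = 0 + 0 + 1/21 = 1/21
  P(X=1) = 5/21 + 1/7 + 1/21 = 3/7
  P(X=2) = 1/21 + 0 + 2/21 = 1/7
  P(X=3) = 5/21 + 1/7 + 0 = 8/21
H(X) = -[(1/21)·log₂(1/21) + (3/7)·log₂(3/7) + (1/7)·log₂(1/7) + (8/21)·log₂(8/21)]
  = 0.20916 + 0.52388 + 0.40105 + 0.53041 = 1.6645 bits

H(Y|X) = Σ_x P(x)·H(Y|X=x):
  X=0: P(X=0) = 1/21, P(Y|X=0) = (0, 0, 1) → H(Y|X=0) = 0.00000
  X=1: P(X=1) = 3/7, P(Y|X=1) = (5/9, 1/3, 1/9) → H(Y|X=1) = 1.35164
  X=2: P(X=2) = 1/7, P(Y|X=2) = (1/3, 0, 2/3) → H(Y|X=2) = 0.91830
  X=3: P(X=3) = 8/21, P(Y|X=3) = (5/8, 3/8, 0) → H(Y|X=3) = 0.95443
H(Y|X) = (1/21)·0.00000 + (3/7)·1.35164 + (1/7)·0.91830 + (8/21)·0.95443 = 1.0741 bits

H(X,Y) = -Σ_{x,y} P(x,y) log₂ P(x,y). Per-cell terms -P(x,y)·log₂P(x,y):
  X=0: 0.00000, 0.00000, 0.20916
  X=1: 0.49295, 0.40105, 0.20916
  X=2: 0.20916, 0.00000, 0.32308
  X=3: 0.49295, 0.40105, 0.00000
  (cells with P = 0 contribute 0)
Sum of the 12 terms: H(X,Y) = 2.7386 bits

Chain rule check:
  H(X) + H(Y|X) = 1.6645 + 1.0741 = 2.7386 bits
  H(X,Y) = 2.7386 bits
✓ Chain rule verified.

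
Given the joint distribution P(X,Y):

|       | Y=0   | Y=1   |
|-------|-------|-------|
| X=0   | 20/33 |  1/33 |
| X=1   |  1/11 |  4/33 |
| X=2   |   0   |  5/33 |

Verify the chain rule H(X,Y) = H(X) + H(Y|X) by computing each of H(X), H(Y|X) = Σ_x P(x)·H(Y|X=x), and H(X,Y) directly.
H(X) = 1.3020 bits, H(Y|X) = 0.3847 bits, H(X,Y) = 1.6867 bits

Marginal of X (row sums):
  P(X=0) = 20/33 + 1/33 = 7/11
  P(X=1) = 1/11 + 4/33 = 7/33
  P(X=2) = 0 + 5/33 = 5/33
H(X) = -[(7/11)·log₂(7/11) + (7/33)·log₂(7/33) + (5/33)·log₂(5/33)]
  = 0.414958 + 0.474523 + 0.412495 = 1.3020 bits

H(Y|X) = Σ_x P(x)·H(Y|X=x):
  X=0: P(X=0) = 7/11, P(Y|X=0) = (20/21, 1/21) → H(Y|X=0) = 0.276195
  X=1: P(X=1) = 7/33, P(Y|X=1) = (3/7, 4/7) → H(Y|X=1) = 0.985228
  X=2: P(X=2) = 5/33, P(Y|X=2) = (0, 1) → H(Y|X=2) = 0.000000
H(Y|X) = (7/11)·0.276195 + (7/33)·0.985228 + (5/33)·0.000000 = 0.3847 bits

H(X,Y) = -Σ_{x,y} P(x,y) log₂ P(x,y). Per-cell terms -P(x,y)·log₂P(x,y):
  X=0: 0.437858, 0.152860
  X=1: 0.314494, 0.369017
  X=2: 0.000000, 0.412495
  (cells with P = 0 contribute 0)
Sum of the 6 terms: H(X,Y) = 1.6867 bits

Chain rule check:
  H(X) + H(Y|X) = 1.3020 + 0.3847 = 1.6867 bits
  H(X,Y) = 1.6867 bits
✓ Chain rule verified.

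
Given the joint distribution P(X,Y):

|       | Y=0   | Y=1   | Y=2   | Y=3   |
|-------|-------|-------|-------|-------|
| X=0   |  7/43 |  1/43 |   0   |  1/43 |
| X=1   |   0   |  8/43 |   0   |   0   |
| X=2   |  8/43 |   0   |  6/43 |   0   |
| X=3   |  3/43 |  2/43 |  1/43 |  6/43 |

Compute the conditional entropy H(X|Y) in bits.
1.0928 bits

H(X|Y) = H(X,Y) - H(Y)

H(X,Y) = -Σ_{x,y} P(x,y) log₂ P(x,y). Per-cell terms -P(x,y)·log₂P(x,y):
  X=0: 0.42633, 0.12619, 0.00000, 0.12619
  X=1: 0.00000, 0.45140, 0.00000, 0.00000
  X=2: 0.45140, 0.00000, 0.39646, 0.00000
  X=3: 0.26800, 0.20587, 0.12619, 0.39646
  (cells with P = 0 contribute 0)
Sum of the 16 terms: H(X,Y) = 2.9745 bits

Marginal of Y (column sums):
  P(Y=0) = 7/43 + 0 + 8/43 + 3/43 = 18/43
  P(Y=1) = 1/43 + 8/43 + 0 + 2/43 = 11/43
  P(Y=2) = 0 + 0 + 6/43 + 1/43 = 7/43
  P(Y=3) = 1/43 + 0 + 0 + 6/43 = 7/43
H(Y) = -[(18/43)·log₂(18/43) + (11/43)·log₂(11/43) + (7/43)·log₂(7/43) + (7/43)·log₂(7/43)]
  = 0.52591 + 0.50314 + 0.42633 + 0.42633 = 1.8817 bits

H(X|Y) = H(X,Y) - H(Y) = 2.9745 - 1.8817 = 1.0928 bits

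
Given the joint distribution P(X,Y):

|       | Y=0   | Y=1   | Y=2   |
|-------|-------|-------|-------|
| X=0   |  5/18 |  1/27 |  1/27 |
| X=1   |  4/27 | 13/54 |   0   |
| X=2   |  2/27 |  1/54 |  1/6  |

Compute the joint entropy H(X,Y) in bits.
2.5838 bits

H(X,Y) = -Σ_{x,y} P(x,y) log₂ P(x,y). Per-cell terms -P(x,y)·log₂P(x,y):
  X=0: 0.51333, 0.17611, 0.17611
  X=1: 0.40813, 0.49459, 0.00000
  X=2: 0.27814, 0.10657, 0.43083
  (cells with P = 0 contribute 0)
Sum of the 9 terms: H(X,Y) = 2.5838 bits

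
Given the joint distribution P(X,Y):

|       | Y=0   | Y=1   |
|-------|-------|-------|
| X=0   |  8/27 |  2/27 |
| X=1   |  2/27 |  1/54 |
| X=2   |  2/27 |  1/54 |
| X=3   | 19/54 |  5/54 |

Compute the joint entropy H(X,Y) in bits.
2.4156 bits

H(X,Y) = -Σ_{x,y} P(x,y) log₂ P(x,y). Per-cell terms -P(x,y)·log₂P(x,y):
  X=0: 0.5200, 0.2781
  X=1: 0.2781, 0.1066
  X=2: 0.2781, 0.1066
  X=3: 0.5302, 0.3179
Sum of the 8 terms: H(X,Y) = 2.4156 bits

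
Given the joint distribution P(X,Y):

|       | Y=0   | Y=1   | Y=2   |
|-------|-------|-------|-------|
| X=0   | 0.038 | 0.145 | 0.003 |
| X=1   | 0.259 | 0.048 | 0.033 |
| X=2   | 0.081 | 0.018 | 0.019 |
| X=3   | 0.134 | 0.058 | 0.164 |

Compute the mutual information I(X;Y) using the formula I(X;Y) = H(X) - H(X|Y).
0.3116 bits

I(X;Y) = H(X) - H(X|Y)

Marginal of X (row sums):
  P(X=0) = 0.038 + 0.145 + 0.003 = 0.186
  P(X=1) = 0.259 + 0.048 + 0.033 = 0.340
  P(X=2) = 0.081 + 0.018 + 0.019 = 0.118
  P(X=3) = 0.134 + 0.058 + 0.164 = 0.356
H(X) = -[0.186·log₂(0.186) + 0.340·log₂(0.340) + 0.118·log₂(0.118) + 0.356·log₂(0.356)]
  = 0.45135 + 0.52917 + 0.36381 + 0.53046 = 1.8748 bits

Marginal of Y (column sums):
  P(Y=0) = 0.038 + 0.259 + 0.081 + 0.134 = 0.512
  P(Y=1) = 0.145 + 0.048 + 0.018 + 0.058 = 0.269
  P(Y=2) = 0.003 + 0.033 + 0.019 + 0.164 = 0.219
H(X|Y) = Σ_y P(y)·H(X|Y=y):
  Y=0: P(Y=0) = 0.512, P(X|Y=0) = (19/256, 259/512, 81/512, 67/256) → H(X|Y=0) = 1.70282
  Y=1: P(Y=1) = 0.269, P(X|Y=1) = (145/269, 48/269, 18/269, 58/269) → H(X|Y=1) = 1.66259
  Y=2: P(Y=2) = 0.219, P(X|Y=2) = (1/73, 11/73, 19/219, 164/219) → H(X|Y=2) = 1.11465
H(X|Y) = 0.512·1.70282 + 0.269·1.66259 + 0.219·1.11465 = 1.5632 bits

I(X;Y) = H(X) - H(X|Y) = 1.8748 - 1.5632 = 0.3116 bits

Cross-check via I(X;Y) = H(X) + H(Y) - H(X,Y): computing H(Y) from the column sums and H(X,Y) from the 12 cells in the same way gives H(Y) = 1.4839 bits and H(X,Y) = 3.0471 bits, so
I(X;Y) = 1.8748 + 1.4839 - 3.0471 = 0.3116 bits ✓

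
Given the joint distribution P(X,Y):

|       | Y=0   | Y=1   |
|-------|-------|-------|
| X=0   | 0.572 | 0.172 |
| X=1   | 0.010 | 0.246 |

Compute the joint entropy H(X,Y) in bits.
1.4619 bits

H(X,Y) = -Σ_{x,y} P(x,y) log₂ P(x,y). Per-cell terms -P(x,y)·log₂P(x,y):
  X=0: 0.4610, 0.4368
  X=1: 0.0664, 0.4977
Sum of the 4 terms: H(X,Y) = 1.4619 bits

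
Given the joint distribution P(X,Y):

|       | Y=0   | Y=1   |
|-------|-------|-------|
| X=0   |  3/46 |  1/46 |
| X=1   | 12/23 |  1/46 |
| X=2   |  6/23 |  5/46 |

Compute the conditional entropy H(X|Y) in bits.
1.2252 bits

H(X|Y) = H(X,Y) - H(Y)

H(X,Y) = -Σ_{x,y} P(x,y) log₂ P(x,y). Per-cell terms -P(x,y)·log₂P(x,y):
  X=0: 0.256865, 0.120077
  X=1: 0.489704, 0.120077
  X=2: 0.505722, 0.348004
Sum of the 6 terms: H(X,Y) = 1.84045 bits

Marginal of Y (column sums):
  P(Y=0) = 3/46 + 12/23 + 6/23 = 39/46
  P(Y=1) = 1/46 + 1/46 + 5/46 = 7/46
H(Y) = -[(39/46)·log₂(39/46) + (7/46)·log₂(7/46)]
  = 0.201918 + 0.413336 = 0.61525 bits

H(X|Y) = H(X,Y) - H(Y) = 1.84045 - 0.61525 = 1.2252 bits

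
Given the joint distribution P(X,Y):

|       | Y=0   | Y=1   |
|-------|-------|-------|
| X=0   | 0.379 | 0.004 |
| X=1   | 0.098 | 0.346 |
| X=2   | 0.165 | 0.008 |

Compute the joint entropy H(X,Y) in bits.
1.9052 bits

H(X,Y) = -Σ_{x,y} P(x,y) log₂ P(x,y). Per-cell terms -P(x,y)·log₂P(x,y):
  X=0: 0.5305, 0.0319
  X=1: 0.3284, 0.5298
  X=2: 0.4289, 0.0557
Sum of the 6 terms: H(X,Y) = 1.9052 bits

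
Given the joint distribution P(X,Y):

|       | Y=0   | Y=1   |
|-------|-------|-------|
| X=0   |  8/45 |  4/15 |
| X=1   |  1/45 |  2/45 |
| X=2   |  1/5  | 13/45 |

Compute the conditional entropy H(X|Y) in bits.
1.2841 bits

H(X|Y) = H(X,Y) - H(Y)

H(X,Y) = -Σ_{x,y} P(x,y) log₂ P(x,y). Per-cell terms -P(x,y)·log₂P(x,y):
  X=0: 0.442996, 0.508504
  X=1: 0.122041, 0.199638
  X=2: 0.464386, 0.517519
Sum of the 6 terms: H(X,Y) = 2.25508 bits

Marginal of Y (column sums):
  P(Y=0) = 8/45 + 1/45 + 1/5 = 2/5
  P(Y=1) = 4/15 + 2/45 + 13/45 = 3/5
H(Y) = -[(2/5)·log₂(2/5) + (3/5)·log₂(3/5)]
  = 0.528771 + 0.442179 = 0.97095 bits

H(X|Y) = H(X,Y) - H(Y) = 2.25508 - 0.97095 = 1.2841 bits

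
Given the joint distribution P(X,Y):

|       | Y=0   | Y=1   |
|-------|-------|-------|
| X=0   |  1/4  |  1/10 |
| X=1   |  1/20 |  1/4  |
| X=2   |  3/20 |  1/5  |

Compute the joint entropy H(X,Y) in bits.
2.4232 bits

H(X,Y) = -Σ_{x,y} P(x,y) log₂ P(x,y). Per-cell terms -P(x,y)·log₂P(x,y):
  X=0: 0.5000, 0.3322
  X=1: 0.2161, 0.5000
  X=2: 0.4105, 0.4644
Sum of the 6 terms: H(X,Y) = 2.4232 bits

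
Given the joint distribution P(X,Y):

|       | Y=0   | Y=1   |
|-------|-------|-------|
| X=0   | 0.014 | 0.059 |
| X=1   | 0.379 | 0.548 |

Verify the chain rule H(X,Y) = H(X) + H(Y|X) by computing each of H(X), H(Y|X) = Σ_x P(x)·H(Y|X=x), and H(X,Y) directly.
H(X) = 0.3770 bits, H(Y|X) = 0.9561 bits, H(X,Y) = 1.3331 bits

Marginal of X (row sums):
  P(X=0) = 0.014 + 0.059 = 0.073
  P(X=1) = 0.379 + 0.548 = 0.927
H(X) = -[0.073·log₂(0.073) + 0.927·log₂(0.927)]
  = 0.2756 + 0.1014 = 0.3770 bits

H(Y|X) = Σ_x P(x)·H(Y|X=x):
  X=0: P(X=0) = 0.073, P(Y|X=0) = (14/73, 59/73) → H(Y|X=0) = 0.7052
  X=1: P(X=1) = 0.927, P(Y|X=1) = (379/927, 548/927) → H(Y|X=1) = 0.9759
H(Y|X) = 0.073·0.7052 + 0.927·0.9759 = 0.9561 bits

H(X,Y) = -Σ_{x,y} P(x,y) log₂ P(x,y). Per-cell terms -P(x,y)·log₂P(x,y):
  X=0: 0.0862, 0.2409
  X=1: 0.5305, 0.4755
Sum of the 4 terms: H(X,Y) = 1.3331 bits

Chain rule check:
  H(X) + H(Y|X) = 0.3770 + 0.9561 = 1.3331 bits
  H(X,Y) = 1.3331 bits
✓ Chain rule verified.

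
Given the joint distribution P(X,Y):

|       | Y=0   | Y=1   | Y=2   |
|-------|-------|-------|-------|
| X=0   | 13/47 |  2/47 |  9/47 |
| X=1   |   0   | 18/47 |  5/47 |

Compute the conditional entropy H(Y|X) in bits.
1.0378 bits

H(Y|X) = H(X,Y) - H(X)

H(X,Y) = -Σ_{x,y} P(x,y) log₂ P(x,y). Per-cell terms -P(x,y)·log₂P(x,y):
  X=0: 0.51285, 0.19381, 0.45664
  X=1: 0.00000, 0.53030, 0.34390
  (cells with P = 0 contribute 0)
Sum of the 6 terms: H(X,Y) = 2.0375 bits

Marginal of X (row sums):
  P(X=0) = 13/47 + 2/47 + 9/47 = 24/47
  P(X=1) = 0 + 18/47 + 5/47 = 23/47
H(X) = -[(24/47)·log₂(24/47) + (23/47)·log₂(23/47)]
  = 0.49513 + 0.50455 = 0.9997 bits

H(Y|X) = H(X,Y) - H(X) = 2.0375 - 0.9997 = 1.0378 bits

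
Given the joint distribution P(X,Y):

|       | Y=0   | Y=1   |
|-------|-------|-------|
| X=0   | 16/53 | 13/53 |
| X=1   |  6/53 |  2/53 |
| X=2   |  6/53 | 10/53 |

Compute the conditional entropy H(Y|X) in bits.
0.9535 bits

H(Y|X) = H(X,Y) - H(X)

H(X,Y) = -Σ_{x,y} P(x,y) log₂ P(x,y). Per-cell terms -P(x,y)·log₂P(x,y):
  X=0: 0.5216, 0.4973
  X=1: 0.3558, 0.1784
  X=2: 0.3558, 0.4540
Sum of the 6 terms: H(X,Y) = 2.3629 bits

Marginal of X (row sums):
  P(X=0) = 16/53 + 13/53 = 29/53
  P(X=1) = 6/53 + 2/53 = 8/53
  P(X=2) = 6/53 + 10/53 = 16/53
H(X) = -[(29/53)·log₂(29/53) + (8/53)·log₂(8/53) + (16/53)·log₂(16/53)]
  = 0.4760 + 0.4118 + 0.5216 = 1.4094 bits

H(Y|X) = H(X,Y) - H(X) = 2.3629 - 1.4094 = 0.9535 bits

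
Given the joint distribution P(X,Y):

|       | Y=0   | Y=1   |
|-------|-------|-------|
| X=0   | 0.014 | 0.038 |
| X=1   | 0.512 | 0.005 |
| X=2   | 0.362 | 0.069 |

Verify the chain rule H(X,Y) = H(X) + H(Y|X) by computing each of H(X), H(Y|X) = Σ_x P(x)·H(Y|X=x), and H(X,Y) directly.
H(X) = 1.2372 bits, H(Y|X) = 0.3578 bits, H(X,Y) = 1.5950 bits

Marginal of X (row sums):
  P(X=0) = 0.014 + 0.038 = 0.052
  P(X=1) = 0.512 + 0.005 = 0.517
  P(X=2) = 0.362 + 0.069 = 0.431
H(X) = -[0.052·log₂(0.052) + 0.517·log₂(0.517) + 0.431·log₂(0.431)]
  = 0.22180 + 0.49206 + 0.52334 = 1.2372 bits

H(Y|X) = Σ_x P(x)·H(Y|X=x):
  X=0: P(X=0) = 0.052, P(Y|X=0) = (7/26, 19/26) → H(Y|X=0) = 0.84036
  X=1: P(X=1) = 0.517, P(Y|X=1) = (512/517, 5/517) → H(Y|X=1) = 0.07861
  X=2: P(X=2) = 0.431, P(Y|X=2) = (362/431, 69/431) → H(Y|X=2) = 0.63453
H(Y|X) = 0.052·0.84036 + 0.517·0.07861 + 0.431·0.63453 = 0.3578 bits

H(X,Y) = -Σ_{x,y} P(x,y) log₂ P(x,y). Per-cell terms -P(x,y)·log₂P(x,y):
  X=0: 0.08622, 0.17928
  X=1: 0.49448, 0.03822
  X=2: 0.53067, 0.26615
Sum of the 6 terms: H(X,Y) = 1.5950 bits

Chain rule check:
  H(X) + H(Y|X) = 1.2372 + 0.3578 = 1.5950 bits
  H(X,Y) = 1.5950 bits
✓ Chain rule verified.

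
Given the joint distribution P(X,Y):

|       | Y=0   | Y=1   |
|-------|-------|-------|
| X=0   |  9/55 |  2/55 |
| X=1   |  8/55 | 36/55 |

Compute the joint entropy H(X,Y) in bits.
1.4060 bits

H(X,Y) = -Σ_{x,y} P(x,y) log₂ P(x,y). Per-cell terms -P(x,y)·log₂P(x,y):
  X=0: 0.4273, 0.1739
  X=1: 0.4046, 0.4002
Sum of the 4 terms: H(X,Y) = 1.4060 bits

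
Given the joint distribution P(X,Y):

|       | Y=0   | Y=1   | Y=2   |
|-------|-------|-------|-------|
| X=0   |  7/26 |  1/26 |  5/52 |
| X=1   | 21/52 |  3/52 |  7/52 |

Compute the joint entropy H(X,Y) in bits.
2.1705 bits

H(X,Y) = -Σ_{x,y} P(x,y) log₂ P(x,y). Per-cell terms -P(x,y)·log₂P(x,y):
  X=0: 0.50968, 0.18079, 0.32486
  X=1: 0.52828, 0.23743, 0.38945
Sum of the 6 terms: H(X,Y) = 2.1705 bits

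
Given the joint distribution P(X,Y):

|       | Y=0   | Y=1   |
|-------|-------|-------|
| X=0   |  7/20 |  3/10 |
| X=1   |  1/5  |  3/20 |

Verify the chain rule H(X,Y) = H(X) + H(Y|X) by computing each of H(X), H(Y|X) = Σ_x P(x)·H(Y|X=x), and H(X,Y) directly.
H(X) = 0.9341 bits, H(Y|X) = 0.9921 bits, H(X,Y) = 1.9261 bits

Marginal of X (row sums):
  P(X=0) = 7/20 + 3/10 = 13/20
  P(X=1) = 1/5 + 3/20 = 7/20
H(X) = -[(13/20)·log₂(13/20) + (7/20)·log₂(7/20)]
  = 0.40397 + 0.53010 = 0.9341 bits

H(Y|X) = Σ_x P(x)·H(Y|X=x):
  X=0: P(X=0) = 13/20, P(Y|X=0) = (7/13, 6/13) → H(Y|X=0) = 0.99573
  X=1: P(X=1) = 7/20, P(Y|X=1) = (4/7, 3/7) → H(Y|X=1) = 0.98523
H(Y|X) = (13/20)·0.99573 + (7/20)·0.98523 = 0.9921 bits

H(X,Y) = -Σ_{x,y} P(x,y) log₂ P(x,y). Per-cell terms -P(x,y)·log₂P(x,y):
  X=0: 0.53010, 0.52109
  X=1: 0.46439, 0.41054
Sum of the 4 terms: H(X,Y) = 1.9261 bits

Chain rule check:
  H(X) + H(Y|X) = 0.9341 + 0.9921 = 1.9262 bits
  H(X,Y) = 1.9261 bits
✓ Chain rule verified (Δ = 0.0001 is 4-dp rounding noise: each of the three values was rounded independently).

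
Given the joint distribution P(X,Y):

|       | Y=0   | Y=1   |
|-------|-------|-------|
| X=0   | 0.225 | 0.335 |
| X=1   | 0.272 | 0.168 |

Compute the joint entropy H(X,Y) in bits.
1.9560 bits

H(X,Y) = -Σ_{x,y} P(x,y) log₂ P(x,y). Per-cell terms -P(x,y)·log₂P(x,y):
  X=0: 0.4842, 0.5286
  X=1: 0.5109, 0.4323
Sum of the 4 terms: H(X,Y) = 1.9560 bits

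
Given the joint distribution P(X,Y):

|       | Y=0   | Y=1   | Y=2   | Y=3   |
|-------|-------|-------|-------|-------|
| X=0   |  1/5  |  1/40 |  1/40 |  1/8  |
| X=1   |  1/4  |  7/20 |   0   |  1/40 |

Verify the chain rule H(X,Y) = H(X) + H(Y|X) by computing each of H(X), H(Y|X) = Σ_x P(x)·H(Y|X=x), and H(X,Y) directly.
H(X) = 0.9544 bits, H(Y|X) = 1.3142 bits, H(X,Y) = 2.2686 bits

Marginal of X (row sums):
  P(X=0) = 1/5 + 1/40 + 1/40 + 1/8 = 3/8
  P(X=1) = 1/4 + 7/20 + 0 + 1/40 = 5/8
H(X) = -[(3/8)·log₂(3/8) + (5/8)·log₂(5/8)]
  = 0.53064 + 0.42379 = 0.9544 bits

H(Y|X) = Σ_x P(x)·H(Y|X=x):
  X=0: P(X=0) = 3/8, P(Y|X=0) = (8/15, 1/15, 1/15, 1/3) → H(Y|X=0) = 1.53291
  X=1: P(X=1) = 5/8, P(Y|X=1) = (2/5, 14/25, 0, 1/25) → H(Y|X=1) = 1.18297
H(Y|X) = (3/8)·1.53291 + (5/8)·1.18297 = 1.3142 bits

H(X,Y) = -Σ_{x,y} P(x,y) log₂ P(x,y). Per-cell terms -P(x,y)·log₂P(x,y):
  X=0: 0.46439, 0.13305, 0.13305, 0.37500
  X=1: 0.50000, 0.53010, 0.00000, 0.13305
  (cells with P = 0 contribute 0)
Sum of the 8 terms: H(X,Y) = 2.2686 bits

Chain rule check:
  H(X) + H(Y|X) = 0.9544 + 1.3142 = 2.2686 bits
  H(X,Y) = 2.2686 bits
✓ Chain rule verified.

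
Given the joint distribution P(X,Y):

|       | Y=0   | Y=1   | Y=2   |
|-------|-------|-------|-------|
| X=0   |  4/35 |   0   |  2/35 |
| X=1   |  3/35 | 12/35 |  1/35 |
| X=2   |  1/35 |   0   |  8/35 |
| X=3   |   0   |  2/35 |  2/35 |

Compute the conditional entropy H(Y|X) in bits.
0.8647 bits

H(Y|X) = H(X,Y) - H(X)

H(X,Y) = -Σ_{x,y} P(x,y) log₂ P(x,y). Per-cell terms -P(x,y)·log₂P(x,y):
  X=0: 0.35763, 0.00000, 0.23596
  X=1: 0.30380, 0.52948, 0.14655
  X=2: 0.14655, 0.00000, 0.48669
  X=3: 0.00000, 0.23596, 0.23596
  (cells with P = 0 contribute 0)
Sum of the 12 terms: H(X,Y) = 2.6786 bits

Marginal of X (row sums):
  P(X=0) = 4/35 + 0 + 2/35 = 6/35
  P(X=1) = 3/35 + 12/35 + 1/35 = 16/35
  P(X=2) = 1/35 + 0 + 8/35 = 9/35
  P(X=3) = 0 + 2/35 + 2/35 = 4/35
H(X) = -[(6/35)·log₂(6/35) + (16/35)·log₂(16/35) + (9/35)·log₂(9/35) + (4/35)·log₂(4/35)]
  = 0.43617 + 0.51624 + 0.50383 + 0.35763 = 1.8139 bits

H(Y|X) = H(X,Y) - H(X) = 2.6786 - 1.8139 = 0.8647 bits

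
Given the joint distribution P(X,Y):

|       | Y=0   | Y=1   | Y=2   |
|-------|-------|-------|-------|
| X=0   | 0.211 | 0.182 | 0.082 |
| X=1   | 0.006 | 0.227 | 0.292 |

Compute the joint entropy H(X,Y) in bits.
2.2653 bits

H(X,Y) = -Σ_{x,y} P(x,y) log₂ P(x,y). Per-cell terms -P(x,y)·log₂P(x,y):
  X=0: 0.47363, 0.44735, 0.29588
  X=1: 0.04428, 0.48561, 0.51858
Sum of the 6 terms: H(X,Y) = 2.2653 bits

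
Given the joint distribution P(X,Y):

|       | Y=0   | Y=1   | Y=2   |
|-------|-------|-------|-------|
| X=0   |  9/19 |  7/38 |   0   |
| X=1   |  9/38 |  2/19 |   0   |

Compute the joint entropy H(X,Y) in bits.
1.7943 bits

H(X,Y) = -Σ_{x,y} P(x,y) log₂ P(x,y). Per-cell terms -P(x,y)·log₂P(x,y):
  X=0: 0.5106, 0.4496, 0.0000
  X=1: 0.4922, 0.3419, 0.0000
  (cells with P = 0 contribute 0)
Sum of the 6 terms: H(X,Y) = 1.7943 bits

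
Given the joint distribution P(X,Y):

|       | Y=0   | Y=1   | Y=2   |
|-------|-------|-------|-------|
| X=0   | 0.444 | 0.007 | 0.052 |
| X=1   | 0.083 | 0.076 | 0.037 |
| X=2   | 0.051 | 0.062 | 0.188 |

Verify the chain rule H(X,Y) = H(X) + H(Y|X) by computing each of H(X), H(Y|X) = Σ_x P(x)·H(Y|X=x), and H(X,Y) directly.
H(X) = 1.4809 bits, H(Y|X) = 0.9887 bits, H(X,Y) = 2.4696 bits

Marginal of X (row sums):
  P(X=0) = 0.444 + 0.007 + 0.052 = 0.503
  P(X=1) = 0.083 + 0.076 + 0.037 = 0.196
  P(X=2) = 0.051 + 0.062 + 0.188 = 0.301
H(X) = -[0.503·log₂(0.503) + 0.196·log₂(0.196) + 0.301·log₂(0.301)]
  = 0.4987 + 0.4608 + 0.5214 = 1.4809 bits

H(Y|X) = Σ_x P(x)·H(Y|X=x):
  X=0: P(X=0) = 0.503, P(Y|X=0) = (444/503, 7/503, 52/503) → H(Y|X=0) = 0.5832
  X=1: P(X=1) = 0.196, P(Y|X=1) = (83/196, 19/49, 37/196) → H(Y|X=1) = 1.5090
  X=2: P(X=2) = 0.301, P(Y|X=2) = (51/301, 62/301, 188/301) → H(Y|X=2) = 1.3276
H(Y|X) = 0.503·0.5832 + 0.196·1.5090 + 0.301·1.3276 = 0.9887 bits

H(X,Y) = -Σ_{x,y} P(x,y) log₂ P(x,y). Per-cell terms -P(x,y)·log₂P(x,y):
  X=0: 0.5201, 0.0501, 0.2218
  X=1: 0.2980, 0.2826, 0.1760
  X=2: 0.2190, 0.2487, 0.4533
Sum of the 9 terms: H(X,Y) = 2.4696 bits

Chain rule check:
  H(X) + H(Y|X) = 1.4809 + 0.9887 = 2.4696 bits
  H(X,Y) = 2.4696 bits
✓ Chain rule verified.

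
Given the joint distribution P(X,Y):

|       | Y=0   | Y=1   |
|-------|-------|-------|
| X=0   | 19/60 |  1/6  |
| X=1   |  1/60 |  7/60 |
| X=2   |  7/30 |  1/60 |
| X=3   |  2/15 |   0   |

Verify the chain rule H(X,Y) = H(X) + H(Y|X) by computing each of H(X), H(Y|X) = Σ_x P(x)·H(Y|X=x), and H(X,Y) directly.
H(X) = 1.7821 bits, H(Y|X) = 0.6100 bits, H(X,Y) = 2.3922 bits

Marginal of X (row sums):
  P(X=0) = 19/60 + 1/6 = 29/60
  P(X=1) = 1/60 + 7/60 = 2/15
  P(X=2) = 7/30 + 1/60 = 1/4
  P(X=3) = 2/15 + 0 = 2/15
H(X) = -[(29/60)·log₂(29/60) + (2/15)·log₂(2/15) + (1/4)·log₂(1/4) + (2/15)·log₂(2/15)]
  = 0.5069730 + 0.3875854 + 0.5000000 + 0.3875854 = 1.7821 bits

H(Y|X) = Σ_x P(x)·H(Y|X=x):
  X=0: P(X=0) = 29/60, P(Y|X=0) = (19/29, 10/29) → H(Y|X=0) = 0.9293636
  X=1: P(X=1) = 2/15, P(Y|X=1) = (1/8, 7/8) → H(Y|X=1) = 0.5435644
  X=2: P(X=2) = 1/4, P(Y|X=2) = (14/15, 1/15) → H(Y|X=2) = 0.3533593
  X=3: P(X=3) = 2/15, P(Y|X=3) = (1, 0) → H(Y|X=3) = 0.0000000
H(Y|X) = (29/60)·0.9293636 + (2/15)·0.5435644 + (1/4)·0.3533593 + (2/15)·0.0000000 = 0.6100 bits

H(X,Y) = -Σ_{x,y} P(x,y) log₂ P(x,y). Per-cell terms -P(x,y)·log₂P(x,y):
  X=0: 0.5253383, 0.4308271
  X=1: 0.0984482, 0.3616125
  X=2: 0.4898917, 0.0984482
  X=3: 0.3875854, 0.0000000
  (cells with P = 0 contribute 0)
Sum of the 8 terms: H(X,Y) = 2.3922 bits

Chain rule check:
  H(X) + H(Y|X) = 1.7821 + 0.6100 = 2.3921 bits
  H(X,Y) = 2.3922 bits
✓ Chain rule verified (Δ = 0.0001 is 4-dp rounding noise: each of the three values was rounded independently).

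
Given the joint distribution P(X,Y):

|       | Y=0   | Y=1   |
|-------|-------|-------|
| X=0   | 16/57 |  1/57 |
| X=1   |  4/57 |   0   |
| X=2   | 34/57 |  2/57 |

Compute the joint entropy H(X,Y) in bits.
1.5000 bits

H(X,Y) = -Σ_{x,y} P(x,y) log₂ P(x,y). Per-cell terms -P(x,y)·log₂P(x,y):
  X=0: 0.5145, 0.1023
  X=1: 0.2690, 0.0000
  X=2: 0.4446, 0.1696
  (cells with P = 0 contribute 0)
Sum of the 6 terms: H(X,Y) = 1.5000 bits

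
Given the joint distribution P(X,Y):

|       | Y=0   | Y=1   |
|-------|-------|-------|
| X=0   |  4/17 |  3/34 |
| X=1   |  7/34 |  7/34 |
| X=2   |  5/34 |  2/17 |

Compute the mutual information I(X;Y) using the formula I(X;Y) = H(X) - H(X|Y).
0.0298 bits

I(X;Y) = H(X) - H(X|Y)

Marginal of X (row sums):
  P(X=0) = 4/17 + 3/34 = 11/34
  P(X=1) = 7/34 + 7/34 = 7/17
  P(X=2) = 5/34 + 2/17 = 9/34
H(X) = -[(11/34)·log₂(11/34) + (7/17)·log₂(7/17) + (9/34)·log₂(9/34)]
  = 0.5267 + 0.5271 + 0.5076 = 1.5614 bits

Marginal of Y (column sums):
  P(Y=0) = 4/17 + 7/34 + 5/34 = 10/17
  P(Y=1) = 3/34 + 7/34 + 2/17 = 7/17
H(X|Y) = Σ_y P(y)·H(X|Y=y):
  Y=0: P(Y=0) = 10/17, P(X|Y=0) = (2/5, 7/20, 1/4) → H(X|Y=0) = 1.5589
  Y=1: P(Y=1) = 7/17, P(X|Y=1) = (3/14, 1/2, 2/7) → H(X|Y=1) = 1.4926
H(X|Y) = (10/17)·1.5589 + (7/17)·1.4926 = 1.5316 bits

I(X;Y) = H(X) - H(X|Y) = 1.5614 - 1.5316 = 0.0298 bits

Cross-check via I(X;Y) = H(X) + H(Y) - H(X,Y): computing H(Y) from the column sums and H(X,Y) from the 6 cells in the same way gives H(Y) = 0.9774 bits and H(X,Y) = 2.5090 bits, so
I(X;Y) = 1.5614 + 0.9774 - 2.5090 = 0.0298 bits ✓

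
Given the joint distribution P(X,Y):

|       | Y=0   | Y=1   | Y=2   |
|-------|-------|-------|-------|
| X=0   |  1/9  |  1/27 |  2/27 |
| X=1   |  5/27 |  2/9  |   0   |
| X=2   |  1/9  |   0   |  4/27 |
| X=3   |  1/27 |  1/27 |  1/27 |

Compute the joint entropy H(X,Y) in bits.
3.0279 bits

H(X,Y) = -Σ_{x,y} P(x,y) log₂ P(x,y). Per-cell terms -P(x,y)·log₂P(x,y):
  X=0: 0.35221, 0.17611, 0.27814
  X=1: 0.45055, 0.48221, 0.00000
  X=2: 0.35221, 0.00000, 0.40813
  X=3: 0.17611, 0.17611, 0.17611
  (cells with P = 0 contribute 0)
Sum of the 12 terms: H(X,Y) = 3.0279 bits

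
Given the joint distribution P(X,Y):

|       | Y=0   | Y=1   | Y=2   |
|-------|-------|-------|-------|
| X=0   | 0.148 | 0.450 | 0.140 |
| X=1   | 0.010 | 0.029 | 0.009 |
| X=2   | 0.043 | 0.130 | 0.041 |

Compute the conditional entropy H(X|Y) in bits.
1.0097 bits

H(X|Y) = H(X,Y) - H(Y)

H(X,Y) = -Σ_{x,y} P(x,y) log₂ P(x,y). Per-cell terms -P(x,y)·log₂P(x,y):
  X=0: 0.40794, 0.51840, 0.39711
  X=1: 0.06644, 0.14813, 0.06116
  X=2: 0.19520, 0.38264, 0.18894
Sum of the 9 terms: H(X,Y) = 2.36596 bits

Marginal of Y (column sums):
  P(Y=0) = 0.148 + 0.010 + 0.043 = 0.201
  P(Y=1) = 0.450 + 0.029 + 0.130 = 0.609
  P(Y=2) = 0.140 + 0.009 + 0.041 = 0.190
H(Y) = -[0.201·log₂(0.201) + 0.609·log₂(0.609) + 0.190·log₂(0.190)]
  = 0.46526 + 0.43573 + 0.45523 = 1.35622 bits

H(X|Y) = H(X,Y) - H(Y) = 2.36596 - 1.35622 = 1.0097 bits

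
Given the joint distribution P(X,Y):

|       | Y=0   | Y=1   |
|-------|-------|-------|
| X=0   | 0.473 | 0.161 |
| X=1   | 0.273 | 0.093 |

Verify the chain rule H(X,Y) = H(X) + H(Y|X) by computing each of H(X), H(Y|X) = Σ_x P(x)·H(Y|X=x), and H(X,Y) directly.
H(X) = 0.9476 bits, H(Y|X) = 0.8176 bits, H(X,Y) = 1.7651 bits

Marginal of X (row sums):
  P(X=0) = 0.473 + 0.161 = 0.634
  P(X=1) = 0.273 + 0.093 = 0.366
H(X) = -[0.634·log₂(0.634) + 0.366·log₂(0.366)]
  = 0.416820 + 0.530731 = 0.9476 bits

H(Y|X) = Σ_x P(x)·H(Y|X=x):
  X=0: P(X=0) = 0.634, P(Y|X=0) = (473/634, 161/634) → H(Y|X=0) = 0.817468
  X=1: P(X=1) = 0.366, P(Y|X=1) = (91/122, 31/122) → H(Y|X=1) = 0.817709
H(Y|X) = 0.634·0.817468 + 0.366·0.817709 = 0.8176 bits

H(X,Y) = -Σ_{x,y} P(x,y) log₂ P(x,y). Per-cell terms -P(x,y)·log₂P(x,y):
  X=0: 0.510882, 0.424214
  X=1: 0.511336, 0.318676
Sum of the 4 terms: H(X,Y) = 1.7651 bits

Chain rule check:
  H(X) + H(Y|X) = 0.9476 + 0.8176 = 1.7652 bits
  H(X,Y) = 1.7651 bits
✓ Chain rule verified (Δ = 0.0001 is 4-dp rounding noise: each of the three values was rounded independently).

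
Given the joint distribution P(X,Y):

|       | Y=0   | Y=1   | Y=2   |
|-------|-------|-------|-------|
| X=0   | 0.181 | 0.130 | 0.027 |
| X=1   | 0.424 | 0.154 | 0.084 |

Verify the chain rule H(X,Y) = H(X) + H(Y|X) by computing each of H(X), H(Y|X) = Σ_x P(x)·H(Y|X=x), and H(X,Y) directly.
H(X) = 0.9229 bits, H(Y|X) = 1.2875 bits, H(X,Y) = 2.2103 bits

Marginal of X (row sums):
  P(X=0) = 0.181 + 0.130 + 0.027 = 0.338
  P(X=1) = 0.424 + 0.154 + 0.084 = 0.662
H(X) = -[0.338·log₂(0.338) + 0.662·log₂(0.662)]
  = 0.52894 + 0.39395 = 0.9229 bits

H(Y|X) = Σ_x P(x)·H(Y|X=x):
  X=0: P(X=0) = 0.338, P(Y|X=0) = (181/338, 5/13, 27/338) → H(Y|X=0) = 1.30395
  X=1: P(X=1) = 0.662, P(Y|X=1) = (212/331, 77/331, 42/331) → H(Y|X=1) = 1.27903
H(Y|X) = 0.338·1.30395 + 0.662·1.27903 = 1.2875 bits

H(X,Y) = -Σ_{x,y} P(x,y) log₂ P(x,y). Per-cell terms -P(x,y)·log₂P(x,y):
  X=0: 0.44633, 0.38264, 0.14069
  X=1: 0.52485, 0.41565, 0.30017
Sum of the 6 terms: H(X,Y) = 2.2103 bits

Chain rule check:
  H(X) + H(Y|X) = 0.9229 + 1.2875 = 2.2104 bits
  H(X,Y) = 2.2103 bits
✓ Chain rule verified (Δ = 0.0001 is 4-dp rounding noise: each of the three values was rounded independently).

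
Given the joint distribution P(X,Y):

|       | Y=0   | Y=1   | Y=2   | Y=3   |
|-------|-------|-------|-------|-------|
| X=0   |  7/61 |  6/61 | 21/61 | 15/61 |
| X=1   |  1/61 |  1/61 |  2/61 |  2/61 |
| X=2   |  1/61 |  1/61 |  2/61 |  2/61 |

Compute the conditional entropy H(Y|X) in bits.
1.8383 bits

H(Y|X) = H(X,Y) - H(X)

H(X,Y) = -Σ_{x,y} P(x,y) log₂ P(x,y). Per-cell terms -P(x,y)·log₂P(x,y):
  X=0: 0.35842, 0.32909, 0.52962, 0.49767
  X=1: 0.09723, 0.09723, 0.16166, 0.16166
  X=2: 0.09723, 0.09723, 0.16166, 0.16166
Sum of the 12 terms: H(X,Y) = 2.75036 bits

Marginal of X (row sums):
  P(X=0) = 7/61 + 6/61 + 21/61 + 15/61 = 49/61
  P(X=1) = 1/61 + 1/61 + 2/61 + 2/61 = 6/61
  P(X=2) = 1/61 + 1/61 + 2/61 + 2/61 = 6/61
H(X) = -[(49/61)·log₂(49/61) + (6/61)·log₂(6/61) + (6/61)·log₂(6/61)]
  = 0.25386 + 0.32909 + 0.32909 = 0.91204 bits

H(Y|X) = H(X,Y) - H(X) = 2.75036 - 0.91204 = 1.8383 bits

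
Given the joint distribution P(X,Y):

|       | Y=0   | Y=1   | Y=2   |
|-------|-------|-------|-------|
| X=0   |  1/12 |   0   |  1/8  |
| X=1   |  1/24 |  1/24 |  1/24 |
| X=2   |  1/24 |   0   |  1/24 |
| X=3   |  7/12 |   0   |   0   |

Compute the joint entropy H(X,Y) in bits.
2.0826 bits

H(X,Y) = -Σ_{x,y} P(x,y) log₂ P(x,y). Per-cell terms -P(x,y)·log₂P(x,y):
  X=0: 0.298747, 0.000000, 0.375000
  X=1: 0.191040, 0.191040, 0.191040
  X=2: 0.191040, 0.000000, 0.191040
  X=3: 0.453604, 0.000000, 0.000000
  (cells with P = 0 contribute 0)
Sum of the 12 terms: H(X,Y) = 2.0826 bits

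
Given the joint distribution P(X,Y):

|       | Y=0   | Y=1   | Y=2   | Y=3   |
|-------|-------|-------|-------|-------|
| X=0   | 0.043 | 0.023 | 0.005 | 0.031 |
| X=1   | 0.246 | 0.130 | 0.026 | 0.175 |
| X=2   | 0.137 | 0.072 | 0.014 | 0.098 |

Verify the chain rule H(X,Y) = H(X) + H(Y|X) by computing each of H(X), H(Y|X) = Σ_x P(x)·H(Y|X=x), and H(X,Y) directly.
H(X) = 1.3199 bits, H(Y|X) = 1.7322 bits, H(X,Y) = 3.0521 bits

Marginal of X (row sums):
  P(X=0) = 0.043 + 0.023 + 0.005 + 0.031 = 0.102
  P(X=1) = 0.246 + 0.130 + 0.026 + 0.175 = 0.577
  P(X=2) = 0.137 + 0.072 + 0.014 + 0.098 = 0.321
H(X) = -[0.102·log₂(0.102) + 0.577·log₂(0.577) + 0.321·log₂(0.321)]
  = 0.33592 + 0.45777 + 0.52623 = 1.3199 bits

H(Y|X) = Σ_x P(x)·H(Y|X=x):
  X=0: P(X=0) = 0.102, P(Y|X=0) = (43/102, 23/102, 5/102, 31/102) → H(Y|X=0) = 1.74536
  X=1: P(X=1) = 0.577, P(Y|X=1) = (246/577, 130/577, 26/577, 175/577) → H(Y|X=1) = 1.73232
  X=2: P(X=2) = 0.321, P(Y|X=2) = (137/321, 24/107, 14/321, 98/321) → H(Y|X=2) = 1.72765
H(Y|X) = 0.102·1.74536 + 0.577·1.73232 + 0.321·1.72765 = 1.7322 bits

H(X,Y) = -Σ_{x,y} P(x,y) log₂ P(x,y). Per-cell terms -P(x,y)·log₂P(x,y):
  X=0: 0.19520, 0.12517, 0.03822, 0.15536
  X=1: 0.49772, 0.38264, 0.13690, 0.44005
  X=2: 0.39288, 0.27330, 0.08622, 0.32841
Sum of the 12 terms: H(X,Y) = 3.0521 bits

Chain rule check:
  H(X) + H(Y|X) = 1.3199 + 1.7322 = 3.0521 bits
  H(X,Y) = 3.0521 bits
✓ Chain rule verified.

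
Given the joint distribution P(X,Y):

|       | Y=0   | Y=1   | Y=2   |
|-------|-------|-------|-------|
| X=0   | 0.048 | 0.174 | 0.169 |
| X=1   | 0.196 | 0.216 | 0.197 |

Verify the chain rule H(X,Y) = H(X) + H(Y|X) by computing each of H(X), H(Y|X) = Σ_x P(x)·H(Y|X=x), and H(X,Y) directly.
H(X) = 0.9654 bits, H(Y|X) = 1.5174 bits, H(X,Y) = 2.4828 bits

Marginal of X (row sums):
  P(X=0) = 0.048 + 0.174 + 0.169 = 0.391
  P(X=1) = 0.196 + 0.216 + 0.197 = 0.609
H(X) = -[0.391·log₂(0.391) + 0.609·log₂(0.609)]
  = 0.52971 + 0.43573 = 0.9654 bits

H(Y|X) = Σ_x P(x)·H(Y|X=x):
  X=0: P(X=0) = 0.391, P(Y|X=0) = (48/391, 174/391, 169/391) → H(Y|X=0) = 1.41435
  X=1: P(X=1) = 0.609, P(Y|X=1) = (28/87, 72/203, 197/609) → H(Y|X=1) = 1.58350
H(Y|X) = 0.391·1.41435 + 0.609·1.58350 = 1.5174 bits

H(X,Y) = -Σ_{x,y} P(x,y) log₂ P(x,y). Per-cell terms -P(x,y)·log₂P(x,y):
  X=0: 0.21028, 0.43897, 0.43347
  X=1: 0.46081, 0.47755, 0.46172
Sum of the 6 terms: H(X,Y) = 2.4828 bits

Chain rule check:
  H(X) + H(Y|X) = 0.9654 + 1.5174 = 2.4828 bits
  H(X,Y) = 2.4828 bits
✓ Chain rule verified.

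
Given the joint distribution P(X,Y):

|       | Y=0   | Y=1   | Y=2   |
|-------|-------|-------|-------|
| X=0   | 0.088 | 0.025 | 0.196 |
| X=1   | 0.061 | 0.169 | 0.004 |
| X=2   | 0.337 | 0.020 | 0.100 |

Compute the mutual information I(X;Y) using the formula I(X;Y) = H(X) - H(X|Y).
0.4454 bits

I(X;Y) = H(X) - H(X|Y)

Marginal of X (row sums):
  P(X=0) = 0.088 + 0.025 + 0.196 = 0.309
  P(X=1) = 0.061 + 0.169 + 0.004 = 0.234
  P(X=2) = 0.337 + 0.020 + 0.100 = 0.457
H(X) = -[0.309·log₂(0.309) + 0.234·log₂(0.234) + 0.457·log₂(0.457)]
  = 0.52355 + 0.49033 + 0.51629 = 1.5302 bits

Marginal of Y (column sums):
  P(Y=0) = 0.088 + 0.061 + 0.337 = 0.486
  P(Y=1) = 0.025 + 0.169 + 0.020 = 0.214
  P(Y=2) = 0.196 + 0.004 + 0.100 = 0.300
H(X|Y) = Σ_y P(y)·H(X|Y=y):
  Y=0: P(Y=0) = 0.486, P(X|Y=0) = (44/243, 61/486, 337/486) → H(X|Y=0) = 1.18847
  Y=1: P(Y=1) = 0.214, P(X|Y=1) = (25/214, 169/214, 10/107) → H(X|Y=1) = 0.95042
  Y=2: P(Y=2) = 0.300, P(X|Y=2) = (49/75, 1/75, 1/3) → H(X|Y=2) = 1.01259
H(X|Y) = 0.486·1.18847 + 0.214·0.95042 + 0.300·1.01259 = 1.0848 bits

I(X;Y) = H(X) - H(X|Y) = 1.5302 - 1.0848 = 0.4454 bits

Cross-check via I(X;Y) = H(X) + H(Y) - H(X,Y): computing H(Y) from the column sums and H(X,Y) from the 9 cells in the same way gives H(Y) = 1.5030 bits and H(X,Y) = 2.5878 bits, so
I(X;Y) = 1.5302 + 1.5030 - 2.5878 = 0.4454 bits ✓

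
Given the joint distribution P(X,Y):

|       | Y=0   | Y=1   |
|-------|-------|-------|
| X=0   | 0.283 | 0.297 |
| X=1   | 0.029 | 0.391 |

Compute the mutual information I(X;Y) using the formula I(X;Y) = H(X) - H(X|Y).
0.1635 bits

I(X;Y) = H(X) - H(X|Y)

Marginal of X (row sums):
  P(X=0) = 0.283 + 0.297 = 0.580
  P(X=1) = 0.029 + 0.391 = 0.420
H(X) = -[0.580·log₂(0.580) + 0.420·log₂(0.420)]
  = 0.455808 + 0.525646 = 0.98145 bits

Marginal of Y (column sums):
  P(Y=0) = 0.283 + 0.029 = 0.312
  P(Y=1) = 0.297 + 0.391 = 0.688
H(X|Y) = Σ_y P(y)·H(X|Y=y):
  Y=0: P(Y=0) = 0.312, P(X|Y=0) = (283/312, 29/312) → H(X|Y=0) = 0.446236
  Y=1: P(Y=1) = 0.688, P(X|Y=1) = (297/688, 391/688) → H(X|Y=1) = 0.986492
H(X|Y) = 0.312·0.446236 + 0.688·0.986492 = 0.81793 bits

I(X;Y) = H(X) - H(X|Y) = 0.98145 - 0.81793 = 0.1635 bits

Cross-check via I(X;Y) = H(X) + H(Y) - H(X,Y): computing H(Y) from the column sums and H(X,Y) from the 4 cells in the same way gives H(Y) = 0.89547 bits and H(X,Y) = 1.71340 bits, so
I(X;Y) = 0.98145 + 0.89547 - 1.71340 = 0.1635 bits ✓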